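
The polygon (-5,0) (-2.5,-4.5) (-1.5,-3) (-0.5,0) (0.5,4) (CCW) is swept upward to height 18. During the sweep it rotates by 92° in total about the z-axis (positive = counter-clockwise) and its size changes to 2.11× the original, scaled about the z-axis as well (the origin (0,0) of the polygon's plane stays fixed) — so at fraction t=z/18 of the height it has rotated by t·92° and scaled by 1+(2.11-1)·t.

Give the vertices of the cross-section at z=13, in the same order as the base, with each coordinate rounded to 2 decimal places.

t = z/height = 13/18 = 0.722222
s = 1 + (scale-1)·z/height = 1 + (2.11-1)·13/18 = 1.801667
θ = twist·z/height = 92°·13/18 = 66.4444° = 1.159674 rad
cos θ = 0.399638, sin θ = 0.916673 (intermediates below are computed at full precision and shown rounded to 5 d.p.)
v1: (-5,0) → rotate → (-1.99819,-4.58337) → ×s → (-3.60007,-8.25770) → (-3.60,-8.26)
v2: (-2.5,-4.5) → rotate → (3.12593,-4.09005) → ×s → (5.63189,-7.36891) → (5.63,-7.37)
v3: (-1.5,-3) → rotate → (2.15056,-2.57392) → ×s → (3.87460,-4.63735) → (3.87,-4.64)
v4: (-0.5,0) → rotate → (-0.19982,-0.45834) → ×s → (-0.36001,-0.82577) → (-0.36,-0.83)
v5: (0.5,4) → rotate → (-3.46687,2.05689) → ×s → (-6.24615,3.70583) → (-6.25,3.71)

Cross-section at z=13: (-3.60,-8.26) (5.63,-7.37) (3.87,-4.64) (-0.36,-0.83) (-6.25,3.71)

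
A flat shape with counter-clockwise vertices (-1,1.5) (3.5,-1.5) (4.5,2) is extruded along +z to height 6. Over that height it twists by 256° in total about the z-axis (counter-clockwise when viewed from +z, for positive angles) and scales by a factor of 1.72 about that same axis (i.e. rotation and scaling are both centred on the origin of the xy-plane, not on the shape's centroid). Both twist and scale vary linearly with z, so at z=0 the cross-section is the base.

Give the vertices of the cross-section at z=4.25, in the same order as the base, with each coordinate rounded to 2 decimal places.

t = z/height = 4.25/6 = 0.708333
s = 1 + (scale-1)·z/height = 1 + (1.72-1)·4.25/6 = 1.510000
θ = twist·z/height = 256°·4.25/6 = 181.3333° = 3.164864 rad
cos θ = -0.999729, sin θ = -0.023269 (intermediates below are computed at full precision and shown rounded to 5 d.p.)
v1: (-1,1.5) → rotate → (1.03463,-1.47632) → ×s → (1.56230,-2.22925) → (1.56,-2.23)
v2: (3.5,-1.5) → rotate → (-3.53396,1.41815) → ×s → (-5.33627,2.14141) → (-5.34,2.14)
v3: (4.5,2) → rotate → (-4.45224,-2.10417) → ×s → (-6.72289,-3.17729) → (-6.72,-3.18)

Cross-section at z=4.25: (1.56,-2.23) (-5.34,2.14) (-6.72,-3.18)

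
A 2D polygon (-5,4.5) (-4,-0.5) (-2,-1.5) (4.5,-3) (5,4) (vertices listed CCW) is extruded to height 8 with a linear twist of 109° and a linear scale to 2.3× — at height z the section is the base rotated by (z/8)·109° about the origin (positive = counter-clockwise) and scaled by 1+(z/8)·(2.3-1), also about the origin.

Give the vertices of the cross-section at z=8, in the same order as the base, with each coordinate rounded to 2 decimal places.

Cross-section at z=8: (-6.04,-14.24) (4.08,-8.32) (4.76,-3.23) (3.15,12.03) (-12.44,7.88)

t = z/height = 8/8 = 1
s = 1 + (scale-1)·z/height = 1 + (2.3-1)·8/8 = 2.300000
θ = twist·z/height = 109°·8/8 = 109.0000° = 1.902409 rad
cos θ = -0.325568, sin θ = 0.945519 (intermediates below are computed at full precision and shown rounded to 5 d.p.)
v1: (-5,4.5) → rotate → (-2.62699,-6.19265) → ×s → (-6.04208,-14.24309) → (-6.04,-14.24)
v2: (-4,-0.5) → rotate → (1.77503,-3.61929) → ×s → (4.08257,-8.32437) → (4.08,-8.32)
v3: (-2,-1.5) → rotate → (2.06941,-1.40268) → ×s → (4.75965,-3.22618) → (4.76,-3.23)
v4: (4.5,-3) → rotate → (1.37150,5.23154) → ×s → (3.15445,12.03254) → (3.15,12.03)
v5: (5,4) → rotate → (-5.40992,3.42532) → ×s → (-12.44280,7.87824) → (-12.44,7.88)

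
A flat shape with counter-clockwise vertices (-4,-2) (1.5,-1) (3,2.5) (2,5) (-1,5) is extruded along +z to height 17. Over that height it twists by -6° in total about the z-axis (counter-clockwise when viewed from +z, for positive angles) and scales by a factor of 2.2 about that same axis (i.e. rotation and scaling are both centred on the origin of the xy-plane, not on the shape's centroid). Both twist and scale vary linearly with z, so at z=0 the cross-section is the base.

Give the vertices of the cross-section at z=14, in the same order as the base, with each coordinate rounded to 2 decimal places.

Cross-section at z=14: (-8.27,-3.28) (2.80,-2.24) (6.37,4.44) (4.82,9.56) (-1.12,10.08)

t = z/height = 14/17 = 0.823529
s = 1 + (scale-1)·z/height = 1 + (2.2-1)·14/17 = 1.988235
θ = twist·z/height = -6°·14/17 = -4.9412° = -0.086240 rad
cos θ = 0.996284, sin θ = -0.086133 (intermediates below are computed at full precision and shown rounded to 5 d.p.)
v1: (-4,-2) → rotate → (-4.15740,-1.64804) → ×s → (-8.26589,-3.27668) → (-8.27,-3.28)
v2: (1.5,-1) → rotate → (1.40829,-1.12548) → ×s → (2.80002,-2.23773) → (2.80,-2.24)
v3: (3,2.5) → rotate → (3.20418,2.23231) → ×s → (6.37067,4.43836) → (6.37,4.44)
v4: (2,5) → rotate → (2.42323,4.80915) → ×s → (4.81796,9.56173) → (4.82,9.56)
v5: (-1,5) → rotate → (-0.56562,5.06755) → ×s → (-1.12458,10.07548) → (-1.12,10.08)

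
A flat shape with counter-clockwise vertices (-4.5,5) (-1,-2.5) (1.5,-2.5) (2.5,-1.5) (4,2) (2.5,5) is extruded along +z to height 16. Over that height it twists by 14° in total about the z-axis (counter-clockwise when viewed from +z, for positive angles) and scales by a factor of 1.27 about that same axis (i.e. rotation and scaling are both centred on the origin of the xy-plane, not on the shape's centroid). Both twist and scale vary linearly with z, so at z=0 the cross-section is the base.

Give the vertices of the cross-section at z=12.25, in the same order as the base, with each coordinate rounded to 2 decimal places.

t = z/height = 12.25/16 = 0.765625
s = 1 + (scale-1)·z/height = 1 + (1.27-1)·12.25/16 = 1.206719
θ = twist·z/height = 14°·12.25/16 = 10.7188° = 0.187077 rad
cos θ = 0.982552, sin θ = 0.185988 (intermediates below are computed at full precision and shown rounded to 5 d.p.)
v1: (-4.5,5) → rotate → (-5.35142,4.07581) → ×s → (-6.45766,4.91836) → (-6.46,4.92)
v2: (-1,-2.5) → rotate → (-0.51758,-2.64237) → ×s → (-0.62458,-3.18860) → (-0.62,-3.19)
v3: (1.5,-2.5) → rotate → (1.93880,-2.17740) → ×s → (2.33958,-2.62751) → (2.34,-2.63)
v4: (2.5,-1.5) → rotate → (2.73536,-1.00886) → ×s → (3.30081,-1.21741) → (3.30,-1.22)
v5: (4,2) → rotate → (3.55823,2.70906) → ×s → (4.29378,3.26907) → (4.29,3.27)
v6: (2.5,5) → rotate → (1.52644,5.37773) → ×s → (1.84198,6.48941) → (1.84,6.49)

Cross-section at z=12.25: (-6.46,4.92) (-0.62,-3.19) (2.34,-2.63) (3.30,-1.22) (4.29,3.27) (1.84,6.49)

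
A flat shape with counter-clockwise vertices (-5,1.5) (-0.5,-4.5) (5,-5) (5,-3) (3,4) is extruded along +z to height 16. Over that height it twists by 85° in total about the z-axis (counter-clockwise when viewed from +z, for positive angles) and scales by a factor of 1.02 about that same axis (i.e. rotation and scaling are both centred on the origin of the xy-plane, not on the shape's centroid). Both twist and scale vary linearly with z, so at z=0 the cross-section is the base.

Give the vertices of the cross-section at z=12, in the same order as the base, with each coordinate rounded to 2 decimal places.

Cross-section at z=12: (-3.61,-3.88) (3.87,-2.48) (6.80,2.31) (4.98,3.20) (-2.29,4.53)

t = z/height = 12/16 = 0.75
s = 1 + (scale-1)·z/height = 1 + (1.02-1)·12/16 = 1.015000
θ = twist·z/height = 85°·12/16 = 63.7500° = 1.112647 rad
cos θ = 0.442289, sin θ = 0.896873 (intermediates below are computed at full precision and shown rounded to 5 d.p.)
v1: (-5,1.5) → rotate → (-3.55675,-3.82093) → ×s → (-3.61010,-3.87824) → (-3.61,-3.88)
v2: (-0.5,-4.5) → rotate → (3.81478,-2.43874) → ×s → (3.87200,-2.47532) → (3.87,-2.48)
v3: (5,-5) → rotate → (6.69581,2.27292) → ×s → (6.79624,2.30701) → (6.80,2.31)
v4: (5,-3) → rotate → (4.90206,3.15750) → ×s → (4.97559,3.20486) → (4.98,3.20)
v5: (3,4) → rotate → (-2.26062,4.45977) → ×s → (-2.29453,4.52667) → (-2.29,4.53)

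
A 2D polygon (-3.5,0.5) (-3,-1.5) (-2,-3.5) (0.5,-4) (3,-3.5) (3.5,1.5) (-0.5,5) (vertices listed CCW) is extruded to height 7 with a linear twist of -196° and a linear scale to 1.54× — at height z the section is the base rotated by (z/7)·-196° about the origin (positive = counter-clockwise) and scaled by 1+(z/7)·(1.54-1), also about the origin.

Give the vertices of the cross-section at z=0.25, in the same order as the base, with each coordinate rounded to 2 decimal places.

t = z/height = 0.25/7 = 0.0357143
s = 1 + (scale-1)·z/height = 1 + (1.54-1)·0.25/7 = 1.019286
θ = twist·z/height = -196°·0.25/7 = -7.0000° = -0.122173 rad
cos θ = 0.992546, sin θ = -0.121869 (intermediates below are computed at full precision and shown rounded to 5 d.p.)
v1: (-3.5,0.5) → rotate → (-3.41298,0.92282) → ×s → (-3.47880,0.94061) → (-3.48,0.94)
v2: (-3,-1.5) → rotate → (-3.16044,-1.12321) → ×s → (-3.22139,-1.14487) → (-3.22,-1.14)
v3: (-2,-3.5) → rotate → (-2.41164,-3.23017) → ×s → (-2.45815,-3.29247) → (-2.46,-3.29)
v4: (0.5,-4) → rotate → (0.00880,-4.03112) → ×s → (0.00897,-4.10886) → (0.01,-4.11)
v5: (3,-3.5) → rotate → (2.55110,-3.83952) → ×s → (2.60030,-3.91357) → (2.60,-3.91)
v6: (3.5,1.5) → rotate → (3.65672,1.06228) → ×s → (3.72724,1.08276) → (3.73,1.08)
v7: (-0.5,5) → rotate → (0.11307,5.02367) → ×s → (0.11525,5.12055) → (0.12,5.12)

Cross-section at z=0.25: (-3.48,0.94) (-3.22,-1.14) (-2.46,-3.29) (0.01,-4.11) (2.60,-3.91) (3.73,1.08) (0.12,5.12)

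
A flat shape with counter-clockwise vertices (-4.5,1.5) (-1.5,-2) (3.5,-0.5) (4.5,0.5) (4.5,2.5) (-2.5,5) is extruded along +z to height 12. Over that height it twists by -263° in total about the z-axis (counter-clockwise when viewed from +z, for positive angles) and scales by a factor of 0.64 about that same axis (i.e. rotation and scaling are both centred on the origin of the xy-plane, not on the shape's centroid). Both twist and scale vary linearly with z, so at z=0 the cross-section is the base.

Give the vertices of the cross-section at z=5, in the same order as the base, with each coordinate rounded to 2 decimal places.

Cross-section at z=5: (2.48,3.18) (-1.17,1.77) (-1.40,-2.66) (-0.88,-3.75) (0.72,-4.32) (4.72,0.58)

t = z/height = 5/12 = 0.416667
s = 1 + (scale-1)·z/height = 1 + (0.64-1)·5/12 = 0.850000
θ = twist·z/height = -263°·5/12 = -109.5833° = -1.912590 rad
cos θ = -0.335178, sin θ = -0.942155 (intermediates below are computed at full precision and shown rounded to 5 d.p.)
v1: (-4.5,1.5) → rotate → (2.92153,3.73693) → ×s → (2.48330,3.17639) → (2.48,3.18)
v2: (-1.5,-2) → rotate → (-1.38154,2.08359) → ×s → (-1.17431,1.77105) → (-1.17,1.77)
v3: (3.5,-0.5) → rotate → (-1.64420,-3.12995) → ×s → (-1.39757,-2.66046) → (-1.40,-2.66)
v4: (4.5,0.5) → rotate → (-1.03722,-4.40729) → ×s → (-0.88164,-3.74619) → (-0.88,-3.75)
v5: (4.5,2.5) → rotate → (0.84709,-5.07764) → ×s → (0.72003,-4.31600) → (0.72,-4.32)
v6: (-2.5,5) → rotate → (5.54872,0.67950) → ×s → (4.71641,0.57757) → (4.72,0.58)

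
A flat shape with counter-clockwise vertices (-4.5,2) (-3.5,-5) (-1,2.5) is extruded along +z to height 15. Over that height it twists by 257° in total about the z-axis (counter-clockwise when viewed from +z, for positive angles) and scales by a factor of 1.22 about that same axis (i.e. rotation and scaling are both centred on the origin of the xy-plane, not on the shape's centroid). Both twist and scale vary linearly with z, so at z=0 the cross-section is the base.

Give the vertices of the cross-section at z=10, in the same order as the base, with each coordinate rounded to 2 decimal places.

Cross-section at z=10: (4.76,-3.04) (4.83,5.06) (0.70,-3.01)

t = z/height = 10/15 = 0.666667
s = 1 + (scale-1)·z/height = 1 + (1.22-1)·10/15 = 1.146667
θ = twist·z/height = 257°·10/15 = 171.3333° = 2.990331 rad
cos θ = -0.988582, sin θ = 0.150686 (intermediates below are computed at full precision and shown rounded to 5 d.p.)
v1: (-4.5,2) → rotate → (4.14725,-2.65525) → ×s → (4.75551,-3.04469) → (4.76,-3.04)
v2: (-3.5,-5) → rotate → (4.21346,4.41551) → ×s → (4.83144,5.06312) → (4.83,5.06)
v3: (-1,2.5) → rotate → (0.61187,-2.62214) → ×s → (0.70161,-3.00672) → (0.70,-3.01)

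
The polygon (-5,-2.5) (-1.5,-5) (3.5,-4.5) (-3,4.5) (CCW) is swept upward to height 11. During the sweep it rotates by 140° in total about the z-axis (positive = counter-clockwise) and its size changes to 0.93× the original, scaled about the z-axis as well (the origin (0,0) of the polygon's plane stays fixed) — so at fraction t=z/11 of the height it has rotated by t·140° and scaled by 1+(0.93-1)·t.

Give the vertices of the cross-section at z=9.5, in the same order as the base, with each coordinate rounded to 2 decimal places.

t = z/height = 9.5/11 = 0.863636
s = 1 + (scale-1)·z/height = 1 + (0.93-1)·9.5/11 = 0.939545
θ = twist·z/height = 140°·9.5/11 = 120.9091° = 2.110262 rad
cos θ = -0.513677, sin θ = 0.857983 (intermediates below are computed at full precision and shown rounded to 5 d.p.)
v1: (-5,-2.5) → rotate → (4.71335,-3.00572) → ×s → (4.42840,-2.82401) → (4.43,-2.82)
v2: (-1.5,-5) → rotate → (5.06043,1.28141) → ×s → (4.75451,1.20394) → (4.75,1.20)
v3: (3.5,-4.5) → rotate → (2.06305,5.31449) → ×s → (1.93833,4.99321) → (1.94,4.99)
v4: (-3,4.5) → rotate → (-2.31989,-4.88550) → ×s → (-2.17965,-4.59015) → (-2.18,-4.59)

Cross-section at z=9.5: (4.43,-2.82) (4.75,1.20) (1.94,4.99) (-2.18,-4.59)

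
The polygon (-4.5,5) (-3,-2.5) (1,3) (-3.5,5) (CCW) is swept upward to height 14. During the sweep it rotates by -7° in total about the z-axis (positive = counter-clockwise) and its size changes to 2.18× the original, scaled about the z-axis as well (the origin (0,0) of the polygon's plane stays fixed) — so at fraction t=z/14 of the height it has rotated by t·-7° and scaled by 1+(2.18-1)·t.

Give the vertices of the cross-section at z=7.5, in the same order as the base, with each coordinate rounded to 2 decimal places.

t = z/height = 7.5/14 = 0.535714
s = 1 + (scale-1)·z/height = 1 + (2.18-1)·7.5/14 = 1.632143
θ = twist·z/height = -7°·7.5/14 = -3.7500° = -0.065450 rad
cos θ = 0.997859, sin θ = -0.065403 (intermediates below are computed at full precision and shown rounded to 5 d.p.)
v1: (-4.5,5) → rotate → (-4.16335,5.28361) → ×s → (-6.79518,8.62360) → (-6.80,8.62)
v2: (-3,-2.5) → rotate → (-3.15708,-2.29844) → ×s → (-5.15281,-3.75138) → (-5.15,-3.75)
v3: (1,3) → rotate → (1.19407,2.92817) → ×s → (1.94889,4.77920) → (1.95,4.78)
v4: (-3.5,5) → rotate → (-3.16549,5.21821) → ×s → (-5.16653,8.51686) → (-5.17,8.52)

Cross-section at z=7.5: (-6.80,8.62) (-5.15,-3.75) (1.95,4.78) (-5.17,8.52)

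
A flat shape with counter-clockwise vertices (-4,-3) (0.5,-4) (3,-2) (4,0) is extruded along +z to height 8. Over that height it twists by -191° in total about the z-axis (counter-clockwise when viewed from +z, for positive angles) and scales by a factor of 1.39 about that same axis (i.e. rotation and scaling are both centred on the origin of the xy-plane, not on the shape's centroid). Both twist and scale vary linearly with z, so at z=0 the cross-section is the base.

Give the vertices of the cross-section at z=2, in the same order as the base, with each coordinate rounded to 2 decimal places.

t = z/height = 2/8 = 0.25
s = 1 + (scale-1)·z/height = 1 + (1.39-1)·2/8 = 1.097500
θ = twist·z/height = -191°·2/8 = -47.7500° = -0.833395 rad
cos θ = 0.672367, sin θ = -0.740218 (intermediates below are computed at full precision and shown rounded to 5 d.p.)
v1: (-4,-3) → rotate → (-4.91012,0.94377) → ×s → (-5.38886,1.03579) → (-5.39,1.04)
v2: (0.5,-4) → rotate → (-2.62469,-3.05958) → ×s → (-2.88060,-3.35788) → (-2.88,-3.36)
v3: (3,-2) → rotate → (0.53666,-3.56539) → ×s → (0.58899,-3.91301) → (0.59,-3.91)
v4: (4,0) → rotate → (2.68947,-2.96087) → ×s → (2.95169,-3.24956) → (2.95,-3.25)

Cross-section at z=2: (-5.39,1.04) (-2.88,-3.36) (0.59,-3.91) (2.95,-3.25)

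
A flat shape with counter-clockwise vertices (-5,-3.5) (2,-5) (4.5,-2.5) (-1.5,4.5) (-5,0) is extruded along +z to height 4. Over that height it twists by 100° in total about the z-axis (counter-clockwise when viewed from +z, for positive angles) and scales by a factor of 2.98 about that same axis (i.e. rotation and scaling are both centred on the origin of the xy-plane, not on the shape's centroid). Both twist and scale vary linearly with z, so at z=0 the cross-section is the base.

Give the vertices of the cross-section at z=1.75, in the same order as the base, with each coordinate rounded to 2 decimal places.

t = z/height = 1.75/4 = 0.4375
s = 1 + (scale-1)·z/height = 1 + (2.98-1)·1.75/4 = 1.866250
θ = twist·z/height = 100°·1.75/4 = 43.7500° = 0.763582 rad
cos θ = 0.722364, sin θ = 0.691513 (intermediates below are computed at full precision and shown rounded to 5 d.p.)
v1: (-5,-3.5) → rotate → (-1.19152,-5.98584) → ×s → (-2.22368,-11.17107) → (-2.22,-11.17)
v2: (2,-5) → rotate → (4.90229,-2.22879) → ×s → (9.14890,-4.15949) → (9.15,-4.16)
v3: (4.5,-2.5) → rotate → (4.97942,1.30590) → ×s → (9.29284,2.43713) → (9.29,2.44)
v4: (-1.5,4.5) → rotate → (-4.19535,2.21337) → ×s → (-7.82958,4.13070) → (-7.83,4.13)
v5: (-5,0) → rotate → (-3.61182,-3.45757) → ×s → (-6.74056,-6.45268) → (-6.74,-6.45)

Cross-section at z=1.75: (-2.22,-11.17) (9.15,-4.16) (9.29,2.44) (-7.83,4.13) (-6.74,-6.45)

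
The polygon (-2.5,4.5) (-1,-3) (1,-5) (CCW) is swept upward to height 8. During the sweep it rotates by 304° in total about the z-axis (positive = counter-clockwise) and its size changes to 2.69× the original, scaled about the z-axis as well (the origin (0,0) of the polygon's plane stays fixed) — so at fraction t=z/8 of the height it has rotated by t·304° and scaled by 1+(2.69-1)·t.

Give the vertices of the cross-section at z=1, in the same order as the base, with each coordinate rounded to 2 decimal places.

Cross-section at z=1: (-5.74,2.43) (1.28,-3.61) (4.68,-4.03)

t = z/height = 1/8 = 0.125
s = 1 + (scale-1)·z/height = 1 + (2.69-1)·1/8 = 1.211250
θ = twist·z/height = 304°·1/8 = 38.0000° = 0.663225 rad
cos θ = 0.788011, sin θ = 0.615661 (intermediates below are computed at full precision and shown rounded to 5 d.p.)
v1: (-2.5,4.5) → rotate → (-4.74050,2.00689) → ×s → (-5.74193,2.43085) → (-5.74,2.43)
v2: (-1,-3) → rotate → (1.05897,-2.97969) → ×s → (1.28268,-3.60915) → (1.28,-3.61)
v3: (1,-5) → rotate → (3.86632,-3.32439) → ×s → (4.68308,-4.02667) → (4.68,-4.03)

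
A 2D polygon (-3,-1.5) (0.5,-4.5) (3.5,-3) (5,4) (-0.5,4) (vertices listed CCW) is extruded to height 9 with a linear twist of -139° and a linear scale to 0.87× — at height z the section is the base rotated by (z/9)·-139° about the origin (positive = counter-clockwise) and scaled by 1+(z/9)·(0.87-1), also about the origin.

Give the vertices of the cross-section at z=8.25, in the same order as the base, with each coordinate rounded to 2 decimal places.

Cross-section at z=8.25: (0.56,2.90) (-3.42,2.06) (-3.97,-0.84) (0.12,-5.64) (3.07,-1.79)

t = z/height = 8.25/9 = 0.916667
s = 1 + (scale-1)·z/height = 1 + (0.87-1)·8.25/9 = 0.880833
θ = twist·z/height = -139°·8.25/9 = -127.4167° = -2.223840 rad
cos θ = -0.607607, sin θ = -0.794238 (intermediates below are computed at full precision and shown rounded to 5 d.p.)
v1: (-3,-1.5) → rotate → (0.63146,3.29412) → ×s → (0.55621,2.90157) → (0.56,2.90)
v2: (0.5,-4.5) → rotate → (-3.87787,2.33711) → ×s → (-3.41576,2.05861) → (-3.42,2.06)
v3: (3.5,-3) → rotate → (-4.50934,-0.95701) → ×s → (-3.97198,-0.84297) → (-3.97,-0.84)
v4: (5,4) → rotate → (0.13892,-6.40162) → ×s → (0.12236,-5.63876) → (0.12,-5.64)
v5: (-0.5,4) → rotate → (3.48076,-2.03331) → ×s → (3.06597,-1.79101) → (3.07,-1.79)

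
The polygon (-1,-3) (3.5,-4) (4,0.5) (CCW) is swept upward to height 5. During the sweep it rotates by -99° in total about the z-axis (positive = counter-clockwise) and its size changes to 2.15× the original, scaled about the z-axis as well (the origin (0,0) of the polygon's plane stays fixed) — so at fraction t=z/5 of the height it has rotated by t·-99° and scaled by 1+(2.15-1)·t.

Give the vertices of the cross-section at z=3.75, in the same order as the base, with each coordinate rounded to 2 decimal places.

Cross-section at z=3.75: (-5.88,0.28) (-5.40,-8.30) (2.92,-6.92)

t = z/height = 3.75/5 = 0.75
s = 1 + (scale-1)·z/height = 1 + (2.15-1)·3.75/5 = 1.862500
θ = twist·z/height = -99°·3.75/5 = -74.2500° = -1.295907 rad
cos θ = 0.271440, sin θ = -0.962455 (intermediates below are computed at full precision and shown rounded to 5 d.p.)
v1: (-1,-3) → rotate → (-3.15881,0.14813) → ×s → (-5.88328,0.27590) → (-5.88,0.28)
v2: (3.5,-4) → rotate → (-2.89978,-4.45436) → ×s → (-5.40084,-8.29624) → (-5.40,-8.30)
v3: (4,0.5) → rotate → (1.56699,-3.71410) → ×s → (2.91852,-6.91751) → (2.92,-6.92)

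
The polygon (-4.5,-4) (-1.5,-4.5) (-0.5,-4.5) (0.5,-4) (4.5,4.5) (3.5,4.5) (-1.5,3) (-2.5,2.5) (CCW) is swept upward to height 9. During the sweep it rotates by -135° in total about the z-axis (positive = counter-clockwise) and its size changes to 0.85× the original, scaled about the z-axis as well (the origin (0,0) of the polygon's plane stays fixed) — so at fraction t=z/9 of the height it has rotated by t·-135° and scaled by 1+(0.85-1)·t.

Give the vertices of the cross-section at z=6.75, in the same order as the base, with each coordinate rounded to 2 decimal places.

Cross-section at z=6.75: (-2.70,4.61) (-3.66,2.08) (-3.83,1.21) (-3.57,0.26) (3.14,-4.70) (3.31,-3.83) (2.87,0.79) (2.61,1.74)

t = z/height = 6.75/9 = 0.75
s = 1 + (scale-1)·z/height = 1 + (0.85-1)·6.75/9 = 0.887500
θ = twist·z/height = -135°·6.75/9 = -101.2500° = -1.767146 rad
cos θ = -0.195090, sin θ = -0.980785 (intermediates below are computed at full precision and shown rounded to 5 d.p.)
v1: (-4.5,-4) → rotate → (-3.04523,5.19390) → ×s → (-2.70265,4.60958) → (-2.70,4.61)
v2: (-1.5,-4.5) → rotate → (-4.12090,2.34908) → ×s → (-3.65730,2.08481) → (-3.66,2.08)
v3: (-0.5,-4.5) → rotate → (-4.31599,1.36830) → ×s → (-3.83044,1.21437) → (-3.83,1.21)
v4: (0.5,-4) → rotate → (-4.02069,0.28997) → ×s → (-3.56836,0.25735) → (-3.57,0.26)
v5: (4.5,4.5) → rotate → (3.53563,-5.29144) → ×s → (3.13787,-4.69615) → (3.14,-4.70)
v6: (3.5,4.5) → rotate → (3.73072,-4.31065) → ×s → (3.31101,-3.82571) → (3.31,-3.83)
v7: (-1.5,3) → rotate → (3.23499,0.88591) → ×s → (2.87105,0.78624) → (2.87,0.79)
v8: (-2.5,2.5) → rotate → (2.93969,1.96424) → ×s → (2.60897,1.74326) → (2.61,1.74)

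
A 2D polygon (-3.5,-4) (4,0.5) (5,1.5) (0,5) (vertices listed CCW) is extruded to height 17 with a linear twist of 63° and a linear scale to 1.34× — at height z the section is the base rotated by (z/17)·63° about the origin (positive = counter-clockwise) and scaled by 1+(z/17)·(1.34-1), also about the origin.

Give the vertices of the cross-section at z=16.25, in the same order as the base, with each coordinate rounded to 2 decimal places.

Cross-section at z=16.25: (2.30,-6.66) (2.06,4.93) (1.57,6.74) (-5.75,3.29)

t = z/height = 16.25/17 = 0.955882
s = 1 + (scale-1)·z/height = 1 + (1.34-1)·16.25/17 = 1.325000
θ = twist·z/height = 63°·16.25/17 = 60.2206° = 1.051048 rad
cos θ = 0.496662, sin θ = 0.867944 (intermediates below are computed at full precision and shown rounded to 5 d.p.)
v1: (-3.5,-4) → rotate → (1.73346,-5.02445) → ×s → (2.29683,-6.65740) → (2.30,-6.66)
v2: (4,0.5) → rotate → (1.55268,3.72011) → ×s → (2.05730,4.92914) → (2.06,4.93)
v3: (5,1.5) → rotate → (1.18139,5.08471) → ×s → (1.56535,6.73724) → (1.57,6.74)
v4: (0,5) → rotate → (-4.33972,2.48331) → ×s → (-5.75013,3.29039) → (-5.75,3.29)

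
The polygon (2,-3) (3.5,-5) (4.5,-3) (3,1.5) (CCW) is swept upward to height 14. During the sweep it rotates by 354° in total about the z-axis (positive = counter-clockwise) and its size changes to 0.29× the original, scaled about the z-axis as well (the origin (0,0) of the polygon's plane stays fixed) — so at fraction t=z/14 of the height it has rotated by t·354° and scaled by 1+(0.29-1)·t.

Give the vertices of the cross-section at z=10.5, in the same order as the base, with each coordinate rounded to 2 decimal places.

t = z/height = 10.5/14 = 0.75
s = 1 + (scale-1)·z/height = 1 + (0.29-1)·10.5/14 = 0.467500
θ = twist·z/height = 354°·10.5/14 = 265.5000° = 4.633849 rad
cos θ = -0.078459, sin θ = -0.996917 (intermediates below are computed at full precision and shown rounded to 5 d.p.)
v1: (2,-3) → rotate → (-3.14767,-1.75846) → ×s → (-1.47154,-0.82208) → (-1.47,-0.82)
v2: (3.5,-5) → rotate → (-5.25919,-3.09692) → ×s → (-2.45867,-1.44781) → (-2.46,-1.45)
v3: (4.5,-3) → rotate → (-3.34382,-4.25075) → ×s → (-1.56323,-1.98723) → (-1.56,-1.99)
v4: (3,1.5) → rotate → (1.26000,-3.10844) → ×s → (0.58905,-1.45320) → (0.59,-1.45)

Cross-section at z=10.5: (-1.47,-0.82) (-2.46,-1.45) (-1.56,-1.99) (0.59,-1.45)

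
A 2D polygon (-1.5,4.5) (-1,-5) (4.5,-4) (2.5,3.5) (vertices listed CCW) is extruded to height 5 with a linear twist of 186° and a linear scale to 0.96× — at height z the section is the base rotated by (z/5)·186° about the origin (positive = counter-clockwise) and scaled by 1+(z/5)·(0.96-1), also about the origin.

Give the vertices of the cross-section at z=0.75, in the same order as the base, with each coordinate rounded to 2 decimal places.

t = z/height = 0.75/5 = 0.15
s = 1 + (scale-1)·z/height = 1 + (0.96-1)·0.75/5 = 0.994000
θ = twist·z/height = 186°·0.75/5 = 27.9000° = 0.486947 rad
cos θ = 0.883766, sin θ = 0.467930 (intermediates below are computed at full precision and shown rounded to 5 d.p.)
v1: (-1.5,4.5) → rotate → (-3.43133,3.27505) → ×s → (-3.41074,3.25540) → (-3.41,3.26)
v2: (-1,-5) → rotate → (1.45588,-4.88676) → ×s → (1.44715,-4.85744) → (1.45,-4.86)
v3: (4.5,-4) → rotate → (5.84866,-1.42938) → ×s → (5.81357,-1.42080) → (5.81,-1.42)
v4: (2.5,3.5) → rotate → (0.57166,4.26300) → ×s → (0.56823,4.23743) → (0.57,4.24)

Cross-section at z=0.75: (-3.41,3.26) (1.45,-4.86) (5.81,-1.42) (0.57,4.24)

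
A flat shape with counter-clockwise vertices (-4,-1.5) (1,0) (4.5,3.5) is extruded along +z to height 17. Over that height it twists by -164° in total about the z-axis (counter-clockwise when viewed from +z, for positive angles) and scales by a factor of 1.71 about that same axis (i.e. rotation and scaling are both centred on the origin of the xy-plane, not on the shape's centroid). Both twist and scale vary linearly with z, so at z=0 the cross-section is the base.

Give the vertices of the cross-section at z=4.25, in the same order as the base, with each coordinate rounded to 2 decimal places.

Cross-section at z=4.25: (-4.71,1.76) (0.89,-0.77) (6.70,-0.37)

t = z/height = 4.25/17 = 0.25
s = 1 + (scale-1)·z/height = 1 + (1.71-1)·4.25/17 = 1.177500
θ = twist·z/height = -164°·4.25/17 = -41.0000° = -0.715585 rad
cos θ = 0.754710, sin θ = -0.656059 (intermediates below are computed at full precision and shown rounded to 5 d.p.)
v1: (-4,-1.5) → rotate → (-4.00293,1.49217) → ×s → (-4.71345,1.75703) → (-4.71,1.76)
v2: (1,0) → rotate → (0.75471,-0.65606) → ×s → (0.88867,-0.77251) → (0.89,-0.77)
v3: (4.5,3.5) → rotate → (5.69240,-0.31078) → ×s → (6.70280,-0.36595) → (6.70,-0.37)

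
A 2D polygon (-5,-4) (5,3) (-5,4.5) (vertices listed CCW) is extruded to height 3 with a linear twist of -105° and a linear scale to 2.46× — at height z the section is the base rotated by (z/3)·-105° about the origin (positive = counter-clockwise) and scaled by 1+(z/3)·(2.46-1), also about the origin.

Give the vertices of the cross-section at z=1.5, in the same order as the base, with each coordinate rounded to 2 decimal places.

t = z/height = 1.5/3 = 0.5
s = 1 + (scale-1)·z/height = 1 + (2.46-1)·1.5/3 = 1.730000
θ = twist·z/height = -105°·1.5/3 = -52.5000° = -0.916298 rad
cos θ = 0.608761, sin θ = -0.793353 (intermediates below are computed at full precision and shown rounded to 5 d.p.)
v1: (-5,-4) → rotate → (-6.21722,1.53172) → ×s → (-10.75579,2.64988) → (-10.76,2.65)
v2: (5,3) → rotate → (5.42387,-2.14048) → ×s → (9.38329,-3.70303) → (9.38,-3.70)
v3: (-5,4.5) → rotate → (0.52628,6.70619) → ×s → (0.91047,11.60171) → (0.91,11.60)

Cross-section at z=1.5: (-10.76,2.65) (9.38,-3.70) (0.91,11.60)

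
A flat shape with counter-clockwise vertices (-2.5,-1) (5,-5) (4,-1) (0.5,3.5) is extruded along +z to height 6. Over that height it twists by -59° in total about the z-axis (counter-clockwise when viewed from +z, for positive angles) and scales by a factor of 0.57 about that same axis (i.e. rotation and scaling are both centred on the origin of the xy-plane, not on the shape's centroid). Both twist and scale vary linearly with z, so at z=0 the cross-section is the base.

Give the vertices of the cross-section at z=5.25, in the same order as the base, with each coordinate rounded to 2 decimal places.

t = z/height = 5.25/6 = 0.875
s = 1 + (scale-1)·z/height = 1 + (0.57-1)·5.25/6 = 0.623750
θ = twist·z/height = -59°·5.25/6 = -51.6250° = -0.901026 rad
cos θ = 0.620806, sin θ = -0.783964 (intermediates below are computed at full precision and shown rounded to 5 d.p.)
v1: (-2.5,-1) → rotate → (-2.33598,1.33911) → ×s → (-1.45707,0.83527) → (-1.46,0.84)
v2: (5,-5) → rotate → (-0.81579,-7.02385) → ×s → (-0.50885,-4.38113) → (-0.51,-4.38)
v3: (4,-1) → rotate → (1.69926,-3.75666) → ×s → (1.05991,-2.34322) → (1.06,-2.34)
v4: (0.5,3.5) → rotate → (3.05428,1.78084) → ×s → (1.90511,1.11080) → (1.91,1.11)

Cross-section at z=5.25: (-1.46,0.84) (-0.51,-4.38) (1.06,-2.34) (1.91,1.11)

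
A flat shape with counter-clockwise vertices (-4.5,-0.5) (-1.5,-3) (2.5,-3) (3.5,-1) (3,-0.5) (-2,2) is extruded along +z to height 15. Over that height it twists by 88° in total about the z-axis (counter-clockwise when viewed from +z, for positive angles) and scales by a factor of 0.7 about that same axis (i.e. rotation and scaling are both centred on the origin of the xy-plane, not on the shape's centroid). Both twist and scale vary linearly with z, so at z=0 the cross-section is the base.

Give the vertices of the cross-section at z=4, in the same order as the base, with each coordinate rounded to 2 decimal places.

Cross-section at z=4: (-3.61,-2.07) (-0.17,-3.08) (3.21,-1.62) (3.32,0.44) (2.71,0.68) (-2.42,0.96)

t = z/height = 4/15 = 0.266667
s = 1 + (scale-1)·z/height = 1 + (0.7-1)·4/15 = 0.920000
θ = twist·z/height = 88°·4/15 = 23.4667° = 0.409571 rad
cos θ = 0.917292, sin θ = 0.398215 (intermediates below are computed at full precision and shown rounded to 5 d.p.)
v1: (-4.5,-0.5) → rotate → (-3.92871,-2.25062) → ×s → (-3.61441,-2.07057) → (-3.61,-2.07)
v2: (-1.5,-3) → rotate → (-0.18129,-3.34920) → ×s → (-0.16679,-3.08126) → (-0.17,-3.08)
v3: (2.5,-3) → rotate → (3.48788,-1.75634) → ×s → (3.20885,-1.61583) → (3.21,-1.62)
v4: (3.5,-1) → rotate → (3.60874,0.47646) → ×s → (3.32004,0.43835) → (3.32,0.44)
v5: (3,-0.5) → rotate → (2.95098,0.73600) → ×s → (2.71490,0.67712) → (2.71,0.68)
v6: (-2,2) → rotate → (-2.63101,1.03815) → ×s → (-2.42053,0.95510) → (-2.42,0.96)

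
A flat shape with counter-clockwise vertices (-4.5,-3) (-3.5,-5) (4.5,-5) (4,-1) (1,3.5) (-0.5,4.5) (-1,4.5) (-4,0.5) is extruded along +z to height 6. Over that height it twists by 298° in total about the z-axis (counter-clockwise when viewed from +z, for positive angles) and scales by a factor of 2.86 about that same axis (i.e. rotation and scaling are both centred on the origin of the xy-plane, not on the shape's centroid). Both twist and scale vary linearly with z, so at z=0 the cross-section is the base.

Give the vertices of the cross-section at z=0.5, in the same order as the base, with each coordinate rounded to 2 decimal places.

t = z/height = 0.5/6 = 0.0833333
s = 1 + (scale-1)·z/height = 1 + (2.86-1)·0.5/6 = 1.155000
θ = twist·z/height = 298°·0.5/6 = 24.8333° = 0.433423 rad
cos θ = 0.907533, sin θ = 0.419980 (intermediates below are computed at full precision and shown rounded to 5 d.p.)
v1: (-4.5,-3) → rotate → (-2.82396,-4.61251) → ×s → (-3.26167,-5.32745) → (-3.26,-5.33)
v2: (-3.5,-5) → rotate → (-1.07647,-6.00760) → ×s → (-1.24332,-6.93877) → (-1.24,-6.94)
v3: (4.5,-5) → rotate → (6.18380,-2.64776) → ×s → (7.14229,-3.05816) → (7.14,-3.06)
v4: (4,-1) → rotate → (4.05011,0.77239) → ×s → (4.67788,0.89211) → (4.68,0.89)
v5: (1,3.5) → rotate → (-0.56240,3.59635) → ×s → (-0.64957,4.15378) → (-0.65,4.15)
v6: (-0.5,4.5) → rotate → (-2.34368,3.87391) → ×s → (-2.70695,4.47437) → (-2.71,4.47)
v7: (-1,4.5) → rotate → (-2.79744,3.66392) → ×s → (-3.23105,4.23183) → (-3.23,4.23)
v8: (-4,0.5) → rotate → (-3.84012,-1.22615) → ×s → (-4.43534,-1.41621) → (-4.44,-1.42)

Cross-section at z=0.5: (-3.26,-5.33) (-1.24,-6.94) (7.14,-3.06) (4.68,0.89) (-0.65,4.15) (-2.71,4.47) (-3.23,4.23) (-4.44,-1.42)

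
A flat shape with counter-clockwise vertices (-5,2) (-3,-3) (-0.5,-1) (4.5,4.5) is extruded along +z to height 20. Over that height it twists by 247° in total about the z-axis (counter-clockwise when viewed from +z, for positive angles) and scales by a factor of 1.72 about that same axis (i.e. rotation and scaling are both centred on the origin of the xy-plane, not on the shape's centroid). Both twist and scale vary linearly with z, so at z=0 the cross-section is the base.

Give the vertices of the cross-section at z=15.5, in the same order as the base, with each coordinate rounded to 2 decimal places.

t = z/height = 15.5/20 = 0.775
s = 1 + (scale-1)·z/height = 1 + (1.72-1)·15.5/20 = 1.558000
θ = twist·z/height = 247°·15.5/20 = 191.4250° = 3.340997 rad
cos θ = -0.980185, sin θ = -0.198085 (intermediates below are computed at full precision and shown rounded to 5 d.p.)
v1: (-5,2) → rotate → (5.29709,-0.96994) → ×s → (8.25287,-1.51117) → (8.25,-1.51)
v2: (-3,-3) → rotate → (2.34630,3.53481) → ×s → (3.65553,5.50723) → (3.66,5.51)
v3: (-0.5,-1) → rotate → (0.29201,1.07923) → ×s → (0.45495,1.68144) → (0.45,1.68)
v4: (4.5,4.5) → rotate → (-3.51945,-5.30221) → ×s → (-5.48330,-8.26085) → (-5.48,-8.26)

Cross-section at z=15.5: (8.25,-1.51) (3.66,5.51) (0.45,1.68) (-5.48,-8.26)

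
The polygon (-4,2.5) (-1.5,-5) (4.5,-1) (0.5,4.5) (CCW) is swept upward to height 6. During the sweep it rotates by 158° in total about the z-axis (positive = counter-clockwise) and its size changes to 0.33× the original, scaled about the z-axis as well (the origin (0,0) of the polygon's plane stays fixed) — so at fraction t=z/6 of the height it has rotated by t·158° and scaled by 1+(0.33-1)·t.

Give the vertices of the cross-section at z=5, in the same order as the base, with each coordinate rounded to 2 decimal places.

t = z/height = 5/6 = 0.833333
s = 1 + (scale-1)·z/height = 1 + (0.33-1)·5/6 = 0.441667
θ = twist·z/height = 158°·5/6 = 131.6667° = 2.298017 rad
cos θ = -0.664796, sin θ = 0.747025 (intermediates below are computed at full precision and shown rounded to 5 d.p.)
v1: (-4,2.5) → rotate → (0.79162,-4.65009) → ×s → (0.34963,-2.05379) → (0.35,-2.05)
v2: (-1.5,-5) → rotate → (4.73232,2.20344) → ×s → (2.09011,0.97319) → (2.09,0.97)
v3: (4.5,-1) → rotate → (-2.24456,4.02641) → ×s → (-0.99135,1.77833) → (-0.99,1.78)
v4: (0.5,4.5) → rotate → (-3.69401,-2.61807) → ×s → (-1.63152,-1.15631) → (-1.63,-1.16)

Cross-section at z=5: (0.35,-2.05) (2.09,0.97) (-0.99,1.78) (-1.63,-1.16)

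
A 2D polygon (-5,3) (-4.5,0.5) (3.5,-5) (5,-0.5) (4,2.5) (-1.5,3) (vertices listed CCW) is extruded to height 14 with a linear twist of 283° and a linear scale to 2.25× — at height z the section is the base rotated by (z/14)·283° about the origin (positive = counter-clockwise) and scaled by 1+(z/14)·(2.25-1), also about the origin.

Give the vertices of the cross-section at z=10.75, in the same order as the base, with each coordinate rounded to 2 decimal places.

Cross-section at z=10.75: (11.36,1.26) (7.61,4.57) (-11.39,3.64) (-8.39,-5.16) (-3.27,-8.65) (5.90,-2.90)

t = z/height = 10.75/14 = 0.767857
s = 1 + (scale-1)·z/height = 1 + (2.25-1)·10.75/14 = 1.959821
θ = twist·z/height = 283°·10.75/14 = 217.3036° = 3.792663 rad
cos θ = -0.795436, sin θ = -0.606038 (intermediates below are computed at full precision and shown rounded to 5 d.p.)
v1: (-5,3) → rotate → (5.79529,0.64388) → ×s → (11.35774,1.26190) → (11.36,1.26)
v2: (-4.5,0.5) → rotate → (3.88248,2.32945) → ×s → (7.60897,4.56531) → (7.61,4.57)
v3: (3.5,-5) → rotate → (-5.81421,1.85605) → ×s → (-11.39482,3.63752) → (-11.39,3.64)
v4: (5,-0.5) → rotate → (-4.28020,-2.63247) → ×s → (-8.38842,-5.15918) → (-8.39,-5.16)
v5: (4,2.5) → rotate → (-1.66665,-4.41274) → ×s → (-3.26633,-8.64818) → (-3.27,-8.65)
v6: (-1.5,3) → rotate → (3.01127,-1.47725) → ×s → (5.90155,-2.89515) → (5.90,-2.90)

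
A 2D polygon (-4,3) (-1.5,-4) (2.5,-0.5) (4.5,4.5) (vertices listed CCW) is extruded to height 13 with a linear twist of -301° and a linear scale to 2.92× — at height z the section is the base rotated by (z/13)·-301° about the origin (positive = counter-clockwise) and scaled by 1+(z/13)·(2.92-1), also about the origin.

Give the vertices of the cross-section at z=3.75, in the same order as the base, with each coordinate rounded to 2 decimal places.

Cross-section at z=3.75: (4.31,6.46) (-6.33,1.98) (-0.56,-3.92) (7.37,-6.59)

t = z/height = 3.75/13 = 0.288462
s = 1 + (scale-1)·z/height = 1 + (2.92-1)·3.75/13 = 1.553846
θ = twist·z/height = -301°·3.75/13 = -86.8269° = -1.515416 rad
cos θ = 0.055352, sin θ = -0.998467 (intermediates below are computed at full precision and shown rounded to 5 d.p.)
v1: (-4,3) → rotate → (2.77399,4.15992) → ×s → (4.31036,6.46388) → (4.31,6.46)
v2: (-1.5,-4) → rotate → (-4.07690,1.27629) → ×s → (-6.33487,1.98316) → (-6.33,1.98)
v3: (2.5,-0.5) → rotate → (-0.36085,-2.52384) → ×s → (-0.56071,-3.92166) → (-0.56,-3.92)
v4: (4.5,4.5) → rotate → (4.74219,-4.24402) → ×s → (7.36863,-6.59455) → (7.37,-6.59)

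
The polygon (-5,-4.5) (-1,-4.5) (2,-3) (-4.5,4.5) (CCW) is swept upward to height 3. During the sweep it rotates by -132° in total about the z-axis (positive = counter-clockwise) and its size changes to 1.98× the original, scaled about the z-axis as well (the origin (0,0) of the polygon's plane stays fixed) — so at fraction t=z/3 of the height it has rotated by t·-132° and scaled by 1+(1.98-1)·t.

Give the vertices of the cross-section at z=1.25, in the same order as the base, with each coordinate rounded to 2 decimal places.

t = z/height = 1.25/3 = 0.416667
s = 1 + (scale-1)·z/height = 1 + (1.98-1)·1.25/3 = 1.408333
θ = twist·z/height = -132°·1.25/3 = -55.0000° = -0.959931 rad
cos θ = 0.573576, sin θ = -0.819152 (intermediates below are computed at full precision and shown rounded to 5 d.p.)
v1: (-5,-4.5) → rotate → (-6.55407,1.51467) → ×s → (-9.23031,2.13315) → (-9.23,2.13)
v2: (-1,-4.5) → rotate → (-4.25976,-1.76194) → ×s → (-5.99916,-2.48140) → (-6.00,-2.48)
v3: (2,-3) → rotate → (-1.31030,-3.35903) → ×s → (-1.84534,-4.73064) → (-1.85,-4.73)
v4: (-4.5,4.5) → rotate → (1.10509,6.26728) → ×s → (1.55634,8.82642) → (1.56,8.83)

Cross-section at z=1.25: (-9.23,2.13) (-6.00,-2.48) (-1.85,-4.73) (1.56,8.83)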